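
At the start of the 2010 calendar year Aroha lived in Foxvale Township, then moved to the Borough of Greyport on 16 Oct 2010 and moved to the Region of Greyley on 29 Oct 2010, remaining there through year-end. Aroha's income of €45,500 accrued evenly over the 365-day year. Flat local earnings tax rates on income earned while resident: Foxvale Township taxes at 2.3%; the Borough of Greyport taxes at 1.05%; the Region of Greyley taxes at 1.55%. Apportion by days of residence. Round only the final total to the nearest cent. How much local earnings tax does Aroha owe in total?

€966.41

Foxvale Township, 1 Jan – 15 Oct 2010: 288 days → €45,500 × 2.3% × 288/365 = €825.7315
The Borough of Greyport, 16 Oct – 28 Oct 2010: 13 days → €45,500 × 1.05% × 13/365 = €17.0158
The Region of Greyley, 29 Oct – 31 Dec 2010: 64 days → €45,500 × 1.55% × 64/365 = €123.6603
Total = €966.4075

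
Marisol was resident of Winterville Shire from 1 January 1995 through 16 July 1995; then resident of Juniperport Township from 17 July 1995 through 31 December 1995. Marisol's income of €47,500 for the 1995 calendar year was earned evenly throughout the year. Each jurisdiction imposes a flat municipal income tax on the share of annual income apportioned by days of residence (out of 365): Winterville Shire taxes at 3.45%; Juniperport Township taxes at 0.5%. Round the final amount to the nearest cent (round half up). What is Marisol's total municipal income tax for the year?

€993.79

Winterville Shire, 1 January – 16 July 1995: 197 days → €47,500 × 3.45% × 197/365 = €884.4760
Juniperport Township, 17 July – 31 December 1995: 168 days → €47,500 × 0.5% × 168/365 = €109.3151
Total = €993.7911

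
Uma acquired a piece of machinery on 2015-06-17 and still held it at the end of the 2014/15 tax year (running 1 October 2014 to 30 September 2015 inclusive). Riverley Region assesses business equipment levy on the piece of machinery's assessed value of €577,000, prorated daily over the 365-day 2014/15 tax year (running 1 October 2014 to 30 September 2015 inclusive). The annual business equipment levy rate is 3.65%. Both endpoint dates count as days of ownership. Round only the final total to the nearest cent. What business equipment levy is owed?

€6,116.20

Days held (2015-06-17 to 2015-09-30): 106 out of 365
Tax = €577,000 × 3.65% × 106/365 = €6,116.2000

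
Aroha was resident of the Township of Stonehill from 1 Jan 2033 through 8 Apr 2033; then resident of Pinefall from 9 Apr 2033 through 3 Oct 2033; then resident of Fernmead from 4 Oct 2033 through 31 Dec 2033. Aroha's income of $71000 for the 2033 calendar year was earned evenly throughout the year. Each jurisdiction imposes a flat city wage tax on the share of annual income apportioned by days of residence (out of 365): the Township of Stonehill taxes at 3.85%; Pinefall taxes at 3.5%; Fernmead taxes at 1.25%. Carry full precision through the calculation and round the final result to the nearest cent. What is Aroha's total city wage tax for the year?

The Township of Stonehill, 1 Jan – 8 Apr 2033: 98 days → $71000 × 3.85% × 98/365 = $733.9260
Pinefall, 9 Apr – 3 Oct 2033: 178 days → $71000 × 3.5% × 178/365 = $1211.8630
Fernmead, 4 Oct – 31 Dec 2033: 89 days → $71000 × 1.25% × 89/365 = $216.4041
Total = $2162.1932

$2162.19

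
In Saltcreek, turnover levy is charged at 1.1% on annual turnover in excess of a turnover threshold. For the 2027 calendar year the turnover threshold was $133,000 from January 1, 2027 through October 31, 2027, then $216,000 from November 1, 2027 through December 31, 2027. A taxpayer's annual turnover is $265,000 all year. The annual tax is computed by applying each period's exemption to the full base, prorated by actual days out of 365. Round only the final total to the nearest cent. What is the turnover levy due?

January 1 – October 31, 2027: 304 days, exemption $133,000 → ($265,000 − $133,000) × 1.1% × 304/365 = $1,209.3370
November 1 – December 31, 2027: 61 days, exemption $216,000 → ($265,000 − $216,000) × 1.1% × 61/365 = $90.0795
Total = $1,299.4164

$1,299.42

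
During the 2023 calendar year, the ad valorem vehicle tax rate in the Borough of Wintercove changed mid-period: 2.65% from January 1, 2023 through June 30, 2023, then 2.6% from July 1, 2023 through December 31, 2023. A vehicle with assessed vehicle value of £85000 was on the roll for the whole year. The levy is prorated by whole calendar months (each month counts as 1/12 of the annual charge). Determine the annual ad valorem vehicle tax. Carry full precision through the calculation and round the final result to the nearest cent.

January 1 – June 30, 2023: 6 months at 2.65% → £85000 × 2.65% × 6/12 = £1126.2500
July 1 – December 31, 2023: 6 months at 2.6% → £85000 × 2.6% × 6/12 = £1105.0000
Total = £2231.2500

£2231.25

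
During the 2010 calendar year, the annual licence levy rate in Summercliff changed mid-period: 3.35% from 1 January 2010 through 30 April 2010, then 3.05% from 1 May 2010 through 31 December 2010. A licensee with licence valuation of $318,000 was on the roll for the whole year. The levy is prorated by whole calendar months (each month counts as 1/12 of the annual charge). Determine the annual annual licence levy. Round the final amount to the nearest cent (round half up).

$10,017.00

1 January – 30 April 2010: 4 months at 3.35% → $318,000 × 3.35% × 4/12 = $3,551.0000
1 May – 31 December 2010: 8 months at 3.05% → $318,000 × 3.05% × 8/12 = $6,466.0000
Total = $10,017.0000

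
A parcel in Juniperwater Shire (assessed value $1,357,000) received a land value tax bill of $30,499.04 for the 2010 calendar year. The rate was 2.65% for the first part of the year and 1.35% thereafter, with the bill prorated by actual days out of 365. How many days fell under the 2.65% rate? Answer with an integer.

252 days

Let d = days at the first rate; then 365 − d days at the second rate.
$1,357,000 × [2.65%·d + 1.35%·(365−d)] / 365 = $30,499.04
Solving gives d = 252, so the new rate took effect on September 10, 2010.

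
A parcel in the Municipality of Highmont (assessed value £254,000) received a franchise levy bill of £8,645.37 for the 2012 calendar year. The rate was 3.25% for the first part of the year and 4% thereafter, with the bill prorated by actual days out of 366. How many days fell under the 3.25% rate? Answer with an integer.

Let d = days at the first rate; then 366 − d days at the second rate.
£254,000 × [3.25%·d + 4%·(366−d)] / 366 = £8,645.37
Solving gives d = 291, so the new rate took effect on 18 October 2012.

291 days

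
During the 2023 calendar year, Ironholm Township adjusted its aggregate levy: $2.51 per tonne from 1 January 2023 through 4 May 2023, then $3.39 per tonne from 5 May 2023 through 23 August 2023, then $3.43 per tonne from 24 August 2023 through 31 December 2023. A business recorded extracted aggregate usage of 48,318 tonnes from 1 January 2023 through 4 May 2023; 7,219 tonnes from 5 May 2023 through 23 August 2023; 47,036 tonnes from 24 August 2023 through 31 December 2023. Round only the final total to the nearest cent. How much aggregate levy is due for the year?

1 January – 4 May 2023: 48,318 tonnes at $2.51/tonne → $121,278.18
5 May – 23 August 2023: 7,219 tonnes at $3.39/tonne → $24,472.41
24 August – 31 December 2023: 47,036 tonnes at $3.43/tonne → $161,333.48

$307,084.07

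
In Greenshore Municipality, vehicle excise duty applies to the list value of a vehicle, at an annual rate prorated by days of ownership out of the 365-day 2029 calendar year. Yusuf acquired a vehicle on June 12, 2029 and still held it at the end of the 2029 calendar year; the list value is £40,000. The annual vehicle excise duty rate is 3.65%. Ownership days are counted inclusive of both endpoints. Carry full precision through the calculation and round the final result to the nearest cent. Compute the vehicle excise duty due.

Days held (June 12 – December 31, 2029): 203 out of 365
Tax = £40,000 × 3.65% × 203/365 = £812.0000

£812.00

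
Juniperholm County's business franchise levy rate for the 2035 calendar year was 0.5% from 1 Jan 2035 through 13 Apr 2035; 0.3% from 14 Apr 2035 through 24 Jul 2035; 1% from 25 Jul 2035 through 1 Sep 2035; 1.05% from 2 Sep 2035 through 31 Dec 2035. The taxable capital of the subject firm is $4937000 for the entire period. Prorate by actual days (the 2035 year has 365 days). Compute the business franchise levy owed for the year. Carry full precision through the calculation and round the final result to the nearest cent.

$33564.84

1 Jan – 13 Apr 2035: 103 days at 0.5% → $4937000 × 0.5% × 103/365 = $6965.9041
14 Apr – 24 Jul 2035: 102 days at 0.3% → $4937000 × 0.3% × 102/365 = $4138.9644
25 Jul – 1 Sep 2035: 39 days at 1% → $4937000 × 1% × 39/365 = $5275.1507
2 Sep – 31 Dec 2035: 121 days at 1.05% → $4937000 × 1.05% × 121/365 = $17184.8178
Total = $33564.8370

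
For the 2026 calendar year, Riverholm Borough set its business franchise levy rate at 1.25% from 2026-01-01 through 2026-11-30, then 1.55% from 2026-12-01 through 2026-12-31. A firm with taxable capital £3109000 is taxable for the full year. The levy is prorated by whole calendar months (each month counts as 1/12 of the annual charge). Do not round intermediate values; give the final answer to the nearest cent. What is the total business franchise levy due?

£39639.75

2026-01-01 to 2026-11-30: 11 months at 1.25% → £3109000 × 1.25% × 11/12 = £35623.9583
2026-12-01 to 2026-12-31: 1 month at 1.55% → £3109000 × 1.55% × 1/12 = £4015.7917
Total = £39639.7500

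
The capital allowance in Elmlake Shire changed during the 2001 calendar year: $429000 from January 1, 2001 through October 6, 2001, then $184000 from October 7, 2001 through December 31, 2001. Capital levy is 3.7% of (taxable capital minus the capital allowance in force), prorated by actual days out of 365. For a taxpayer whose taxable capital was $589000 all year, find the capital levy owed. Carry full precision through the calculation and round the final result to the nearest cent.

January 1 – October 6, 2001: 279 days, exemption $429000 → ($589000 − $429000) × 3.7% × 279/365 = $4525.1507
October 7 – December 31, 2001: 86 days, exemption $184000 → ($589000 − $184000) × 3.7% × 86/365 = $3530.7123
Total = $8055.8630

$8055.86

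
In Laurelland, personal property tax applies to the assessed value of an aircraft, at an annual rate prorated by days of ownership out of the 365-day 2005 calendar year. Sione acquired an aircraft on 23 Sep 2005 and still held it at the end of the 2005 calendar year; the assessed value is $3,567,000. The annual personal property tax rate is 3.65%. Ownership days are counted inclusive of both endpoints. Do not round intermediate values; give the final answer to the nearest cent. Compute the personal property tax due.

Days held (23 Sep – 31 Dec 2005): 100 out of 365
Tax = $3,567,000 × 3.65% × 100/365 = $35,670.0000

$35,670.00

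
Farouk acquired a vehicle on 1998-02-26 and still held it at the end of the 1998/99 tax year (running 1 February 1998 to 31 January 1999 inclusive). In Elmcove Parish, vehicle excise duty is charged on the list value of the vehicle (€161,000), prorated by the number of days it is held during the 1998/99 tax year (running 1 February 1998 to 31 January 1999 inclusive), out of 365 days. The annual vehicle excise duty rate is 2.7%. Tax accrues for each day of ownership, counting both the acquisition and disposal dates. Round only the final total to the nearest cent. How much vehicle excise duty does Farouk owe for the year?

€4,049.26

Days held (1998-02-26 to 1999-01-31): 340 out of 365
Tax = €161,000 × 2.7% × 340/365 = €4,049.2603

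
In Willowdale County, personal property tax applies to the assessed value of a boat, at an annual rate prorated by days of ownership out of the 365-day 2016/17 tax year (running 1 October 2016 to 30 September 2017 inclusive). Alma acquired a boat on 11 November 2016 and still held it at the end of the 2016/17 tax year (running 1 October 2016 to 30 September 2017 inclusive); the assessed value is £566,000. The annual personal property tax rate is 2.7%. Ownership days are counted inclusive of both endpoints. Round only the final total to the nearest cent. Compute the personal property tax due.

£13,565.39

Days held (11 November 2016 – 30 September 2017): 324 out of 365
Tax = £566,000 × 2.7% × 324/365 = £13,565.3918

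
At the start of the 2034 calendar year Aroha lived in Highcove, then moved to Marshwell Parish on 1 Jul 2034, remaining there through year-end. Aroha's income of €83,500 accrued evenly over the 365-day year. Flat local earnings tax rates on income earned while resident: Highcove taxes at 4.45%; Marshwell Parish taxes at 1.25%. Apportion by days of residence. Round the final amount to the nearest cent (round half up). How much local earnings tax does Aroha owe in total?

€2,368.77

Highcove, 1 Jan – 30 Jun 2034: 181 days → €83,500 × 4.45% × 181/365 = €1,842.6048
Marshwell Parish, 1 Jul – 31 Dec 2034: 184 days → €83,500 × 1.25% × 184/365 = €526.1644
Total = €2,368.7692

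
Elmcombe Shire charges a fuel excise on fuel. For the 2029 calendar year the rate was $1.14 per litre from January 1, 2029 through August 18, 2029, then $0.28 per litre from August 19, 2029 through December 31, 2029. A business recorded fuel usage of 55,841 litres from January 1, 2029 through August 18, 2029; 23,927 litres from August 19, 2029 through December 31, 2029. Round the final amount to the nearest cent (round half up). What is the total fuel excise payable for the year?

January 1 – August 18, 2029: 55,841 litres at $1.14/litre → $63,658.74
August 19 – December 31, 2029: 23,927 litres at $0.28/litre → $6,699.56

$70,358.30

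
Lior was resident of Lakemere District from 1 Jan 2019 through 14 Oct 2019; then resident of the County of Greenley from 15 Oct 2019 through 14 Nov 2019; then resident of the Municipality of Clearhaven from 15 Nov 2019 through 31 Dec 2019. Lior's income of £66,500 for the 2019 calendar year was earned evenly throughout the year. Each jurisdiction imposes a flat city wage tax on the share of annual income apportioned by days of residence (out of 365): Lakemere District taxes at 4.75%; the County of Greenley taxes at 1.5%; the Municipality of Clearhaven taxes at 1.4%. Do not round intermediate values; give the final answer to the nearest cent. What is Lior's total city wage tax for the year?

Lakemere District, 1 Jan – 14 Oct 2019: 287 days → £66,500 × 4.75% × 287/365 = £2,483.7295
The County of Greenley, 15 Oct – 14 Nov 2019: 31 days → £66,500 × 1.5% × 31/365 = £84.7192
The Municipality of Clearhaven, 15 Nov – 31 Dec 2019: 47 days → £66,500 × 1.4% × 47/365 = £119.8822
Total = £2,688.3308

£2,688.33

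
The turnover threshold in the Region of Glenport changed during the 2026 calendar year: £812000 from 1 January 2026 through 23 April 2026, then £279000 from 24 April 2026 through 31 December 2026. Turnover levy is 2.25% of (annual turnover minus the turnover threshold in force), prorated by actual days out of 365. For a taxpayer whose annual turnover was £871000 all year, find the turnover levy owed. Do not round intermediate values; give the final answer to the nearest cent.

1 January – 23 April 2026: 113 days, exemption £812000 → (£871000 − £812000) × 2.25% × 113/365 = £410.9795
24 April – 31 December 2026: 252 days, exemption £279000 → (£871000 − £279000) × 2.25% × 252/365 = £9196.2740
Total = £9607.2534

£9607.25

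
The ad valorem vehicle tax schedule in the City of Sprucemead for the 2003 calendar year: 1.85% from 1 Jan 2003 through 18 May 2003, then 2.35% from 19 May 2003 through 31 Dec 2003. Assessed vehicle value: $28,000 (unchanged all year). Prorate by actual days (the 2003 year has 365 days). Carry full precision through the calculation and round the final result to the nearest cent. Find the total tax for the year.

$605.07

1 Jan – 18 May 2003: 138 days at 1.85% → $28,000 × 1.85% × 138/365 = $195.8466
19 May – 31 Dec 2003: 227 days at 2.35% → $28,000 × 2.35% × 227/365 = $409.2219
Total = $605.0685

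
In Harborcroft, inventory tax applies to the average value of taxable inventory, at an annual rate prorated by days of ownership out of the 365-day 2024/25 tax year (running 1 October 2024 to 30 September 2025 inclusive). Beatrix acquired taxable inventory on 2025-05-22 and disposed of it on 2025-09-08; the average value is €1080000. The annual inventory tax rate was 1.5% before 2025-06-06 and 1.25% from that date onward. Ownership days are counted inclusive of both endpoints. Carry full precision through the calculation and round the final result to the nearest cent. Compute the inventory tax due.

2025-05-22 to 2025-06-05: 15 days at 1.5% → €1080000 × 1.5% × 15/365 = €665.7534
2025-06-06 to 2025-09-08: 95 days at 1.25% → €1080000 × 1.25% × 95/365 = €3513.6986
Total = €4179.4521

€4179.45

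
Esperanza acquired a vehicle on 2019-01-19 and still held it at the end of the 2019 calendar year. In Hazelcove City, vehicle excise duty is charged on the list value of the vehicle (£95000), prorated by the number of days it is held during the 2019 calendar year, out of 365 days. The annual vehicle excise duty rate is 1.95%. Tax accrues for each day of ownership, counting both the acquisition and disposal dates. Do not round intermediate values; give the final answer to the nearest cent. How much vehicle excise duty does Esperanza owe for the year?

Days held (2019-01-19 to 2019-12-31): 347 out of 365
Tax = £95000 × 1.95% × 347/365 = £1761.1438

£1761.14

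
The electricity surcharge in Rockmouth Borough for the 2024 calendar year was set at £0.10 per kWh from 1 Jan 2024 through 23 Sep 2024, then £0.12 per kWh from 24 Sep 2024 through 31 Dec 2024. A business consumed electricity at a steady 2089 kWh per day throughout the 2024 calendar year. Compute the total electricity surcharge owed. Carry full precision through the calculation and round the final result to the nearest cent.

1 Jan – 23 Sep 2024: 267 days × 2089 kWh/day = 557,763 kWh at £0.10/kWh → £55776.30
24 Sep – 31 Dec 2024: 99 days × 2089 kWh/day = 206,811 kWh at £0.12/kWh → £24817.32

£80593.62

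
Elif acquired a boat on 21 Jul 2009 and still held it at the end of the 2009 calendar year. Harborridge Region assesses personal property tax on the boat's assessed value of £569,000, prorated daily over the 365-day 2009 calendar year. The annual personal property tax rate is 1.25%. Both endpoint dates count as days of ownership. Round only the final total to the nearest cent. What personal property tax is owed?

Days held (21 Jul – 31 Dec 2009): 164 out of 365
Tax = £569,000 × 1.25% × 164/365 = £3,195.7534

£3,195.75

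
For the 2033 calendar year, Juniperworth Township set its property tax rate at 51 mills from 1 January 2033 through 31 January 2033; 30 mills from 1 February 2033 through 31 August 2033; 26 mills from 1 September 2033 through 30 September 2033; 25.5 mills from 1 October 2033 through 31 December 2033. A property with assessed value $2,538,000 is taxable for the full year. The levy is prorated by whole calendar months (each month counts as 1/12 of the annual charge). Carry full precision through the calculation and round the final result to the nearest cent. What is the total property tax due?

$76,880.25

1 January – 31 January 2033: 1 month at 51 mills → $2,538,000 × 5.1% × 1/12 = $10,786.5000
1 February – 31 August 2033: 7 months at 30 mills → $2,538,000 × 3% × 7/12 = $44,415.0000
1 September – 30 September 2033: 1 month at 26 mills → $2,538,000 × 2.6% × 1/12 = $5,499.0000
1 October – 31 December 2033: 3 months at 25.5 mills → $2,538,000 × 2.55% × 3/12 = $16,179.7500
Total = $76,880.2500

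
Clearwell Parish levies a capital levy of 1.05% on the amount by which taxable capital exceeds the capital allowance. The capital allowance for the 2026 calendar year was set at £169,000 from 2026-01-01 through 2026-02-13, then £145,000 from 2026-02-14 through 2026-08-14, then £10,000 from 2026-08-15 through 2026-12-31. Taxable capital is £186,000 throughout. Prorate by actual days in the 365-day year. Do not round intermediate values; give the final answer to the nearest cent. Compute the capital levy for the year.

2026-01-01 to 2026-02-13: 44 days, exemption £169,000 → (£186,000 − £169,000) × 1.05% × 44/365 = £21.5178
2026-02-14 to 2026-08-14: 182 days, exemption £145,000 → (£186,000 − £145,000) × 1.05% × 182/365 = £214.6603
2026-08-15 to 2026-12-31: 139 days, exemption £10,000 → (£186,000 − £10,000) × 1.05% × 139/365 = £703.7589
Total = £939.9370

£939.94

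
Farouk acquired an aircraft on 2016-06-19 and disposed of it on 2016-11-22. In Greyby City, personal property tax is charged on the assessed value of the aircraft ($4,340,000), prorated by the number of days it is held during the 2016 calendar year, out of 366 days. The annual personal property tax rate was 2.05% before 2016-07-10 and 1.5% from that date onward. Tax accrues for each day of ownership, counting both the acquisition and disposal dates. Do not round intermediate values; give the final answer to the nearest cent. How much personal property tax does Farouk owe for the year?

2016-06-19 to 2016-07-09: 21 days at 2.05% → $4,340,000 × 2.05% × 21/366 = $5,104.8361
2016-07-10 to 2016-11-22: 136 days at 1.5% → $4,340,000 × 1.5% × 136/366 = $24,190.1639
Total = $29,295.0000

$29,295.00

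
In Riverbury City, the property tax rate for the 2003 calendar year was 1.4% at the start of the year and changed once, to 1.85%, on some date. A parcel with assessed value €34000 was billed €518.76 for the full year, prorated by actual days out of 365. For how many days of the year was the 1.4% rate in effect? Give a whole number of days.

Let d = days at the first rate; then 365 − d days at the second rate.
€34000 × [1.4%·d + 1.85%·(365−d)] / 365 = €518.76
Solving gives d = 263, so the new rate took effect on 21 Sep 2003.

263 days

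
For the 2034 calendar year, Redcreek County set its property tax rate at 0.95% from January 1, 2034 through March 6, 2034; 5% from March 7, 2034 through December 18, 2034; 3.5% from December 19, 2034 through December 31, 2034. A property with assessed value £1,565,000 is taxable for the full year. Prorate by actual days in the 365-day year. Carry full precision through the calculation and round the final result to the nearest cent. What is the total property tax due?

January 1 – March 6, 2034: 65 days at 0.95% → £1,565,000 × 0.95% × 65/365 = £2,647.6370
March 7 – December 18, 2034: 287 days at 5% → £1,565,000 × 5% × 287/365 = £61,528.0822
December 19 – December 31, 2034: 13 days at 3.5% → £1,565,000 × 3.5% × 13/365 = £1,950.8904
Total = £66,126.6096

£66,126.61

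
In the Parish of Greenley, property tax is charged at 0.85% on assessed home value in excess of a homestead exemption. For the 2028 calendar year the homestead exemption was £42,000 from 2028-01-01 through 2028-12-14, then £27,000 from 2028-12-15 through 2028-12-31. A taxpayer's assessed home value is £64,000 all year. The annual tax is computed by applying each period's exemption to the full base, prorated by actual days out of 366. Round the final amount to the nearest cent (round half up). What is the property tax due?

2028-01-01 to 2028-12-14: 349 days, exemption £42,000 → (£64,000 − £42,000) × 0.85% × 349/366 = £178.3142
2028-12-15 to 2028-12-31: 17 days, exemption £27,000 → (£64,000 − £27,000) × 0.85% × 17/366 = £14.6079
Total = £192.9221

£192.92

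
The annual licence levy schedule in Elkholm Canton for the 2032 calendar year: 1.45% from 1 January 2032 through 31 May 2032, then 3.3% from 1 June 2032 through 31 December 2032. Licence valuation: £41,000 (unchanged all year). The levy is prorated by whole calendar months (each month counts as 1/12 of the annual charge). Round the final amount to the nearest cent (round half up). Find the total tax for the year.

£1,036.96

1 January – 31 May 2032: 5 months at 1.45% → £41,000 × 1.45% × 5/12 = £247.7083
1 June – 31 December 2032: 7 months at 3.3% → £41,000 × 3.3% × 7/12 = £789.2500
Total = £1,036.9583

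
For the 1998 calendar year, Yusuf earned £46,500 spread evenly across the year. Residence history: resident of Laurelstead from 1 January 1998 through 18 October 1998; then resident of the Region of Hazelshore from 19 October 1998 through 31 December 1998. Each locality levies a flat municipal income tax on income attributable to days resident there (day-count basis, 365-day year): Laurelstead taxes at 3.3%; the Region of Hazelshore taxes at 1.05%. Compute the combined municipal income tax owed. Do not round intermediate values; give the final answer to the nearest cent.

Laurelstead, 1 January – 18 October 1998: 291 days → £46,500 × 3.3% × 291/365 = £1,223.3959
The Region of Hazelshore, 19 October – 31 December 1998: 74 days → £46,500 × 1.05% × 74/365 = £98.9877
Total = £1,322.3836

£1,322.38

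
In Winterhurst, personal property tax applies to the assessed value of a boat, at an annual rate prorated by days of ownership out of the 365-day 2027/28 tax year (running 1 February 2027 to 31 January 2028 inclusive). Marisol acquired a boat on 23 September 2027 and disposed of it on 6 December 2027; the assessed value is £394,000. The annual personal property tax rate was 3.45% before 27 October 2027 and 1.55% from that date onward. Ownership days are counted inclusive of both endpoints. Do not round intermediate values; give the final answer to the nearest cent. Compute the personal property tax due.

23 September – 26 October 2027: 34 days at 3.45% → £394,000 × 3.45% × 34/365 = £1,266.1973
27 October – 6 December 2027: 41 days at 1.55% → £394,000 × 1.55% × 41/365 = £685.9918
Total = £1,952.1890

£1,952.19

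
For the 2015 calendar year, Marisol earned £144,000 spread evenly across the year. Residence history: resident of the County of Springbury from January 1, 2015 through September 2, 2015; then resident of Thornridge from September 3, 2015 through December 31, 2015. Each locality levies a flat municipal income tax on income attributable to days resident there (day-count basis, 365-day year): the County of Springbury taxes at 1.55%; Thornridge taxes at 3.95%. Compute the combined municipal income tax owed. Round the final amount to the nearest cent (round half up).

£3,368.22

The County of Springbury, January 1 – September 2, 2015: 245 days → £144,000 × 1.55% × 245/365 = £1,498.1918
Thornridge, September 3 – December 31, 2015: 120 days → £144,000 × 3.95% × 120/365 = £1,870.0274
Total = £3,368.2192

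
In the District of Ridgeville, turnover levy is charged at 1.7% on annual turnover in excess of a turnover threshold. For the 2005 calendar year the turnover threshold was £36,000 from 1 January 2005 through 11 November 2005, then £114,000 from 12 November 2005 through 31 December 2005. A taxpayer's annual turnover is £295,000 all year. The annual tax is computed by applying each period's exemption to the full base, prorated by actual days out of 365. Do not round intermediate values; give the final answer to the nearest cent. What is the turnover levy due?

£4,221.36

1 January – 11 November 2005: 315 days, exemption £36,000 → (£295,000 − £36,000) × 1.7% × 315/365 = £3,799.8493
12 November – 31 December 2005: 50 days, exemption £114,000 → (£295,000 − £114,000) × 1.7% × 50/365 = £421.5068
Total = £4,221.3562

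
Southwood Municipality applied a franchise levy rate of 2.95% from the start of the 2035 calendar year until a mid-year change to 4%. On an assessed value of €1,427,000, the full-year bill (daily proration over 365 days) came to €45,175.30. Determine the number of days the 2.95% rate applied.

Let d = days at the first rate; then 365 − d days at the second rate.
€1,427,000 × [2.95%·d + 4%·(365−d)] / 365 = €45,175.30
Solving gives d = 290, so the new rate took effect on 18 October 2035.

290 days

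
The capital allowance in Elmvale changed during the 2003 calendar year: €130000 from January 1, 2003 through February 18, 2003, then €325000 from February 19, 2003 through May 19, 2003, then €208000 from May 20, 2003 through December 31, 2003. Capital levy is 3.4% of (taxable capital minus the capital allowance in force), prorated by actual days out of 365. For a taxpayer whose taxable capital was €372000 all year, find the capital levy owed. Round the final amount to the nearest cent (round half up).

€4951.15

January 1 – February 18, 2003: 49 days, exemption €130000 → (€372000 − €130000) × 3.4% × 49/365 = €1104.5808
February 19 – May 19, 2003: 90 days, exemption €325000 → (€372000 − €325000) × 3.4% × 90/365 = €394.0274
May 20 – December 31, 2003: 226 days, exemption €208000 → (€372000 − €208000) × 3.4% × 226/365 = €3452.5370
Total = €4951.1452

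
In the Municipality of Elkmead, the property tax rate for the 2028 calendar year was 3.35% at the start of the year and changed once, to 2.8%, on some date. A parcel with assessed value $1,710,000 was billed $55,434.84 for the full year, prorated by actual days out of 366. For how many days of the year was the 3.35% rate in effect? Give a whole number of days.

294 days

Let d = days at the first rate; then 366 − d days at the second rate.
$1,710,000 × [3.35%·d + 2.8%·(366−d)] / 366 = $55,434.84
Solving gives d = 294, so the new rate took effect on October 21, 2028.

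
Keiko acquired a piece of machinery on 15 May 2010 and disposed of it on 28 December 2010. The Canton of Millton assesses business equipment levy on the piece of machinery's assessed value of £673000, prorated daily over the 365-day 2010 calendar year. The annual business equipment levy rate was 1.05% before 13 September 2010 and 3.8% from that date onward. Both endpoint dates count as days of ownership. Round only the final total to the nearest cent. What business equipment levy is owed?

15 May – 12 September 2010: 121 days at 1.05% → £673000 × 1.05% × 121/365 = £2342.5932
13 September – 28 December 2010: 107 days at 3.8% → £673000 × 3.8% × 107/365 = £7497.0356
Total = £9839.6288

£9839.63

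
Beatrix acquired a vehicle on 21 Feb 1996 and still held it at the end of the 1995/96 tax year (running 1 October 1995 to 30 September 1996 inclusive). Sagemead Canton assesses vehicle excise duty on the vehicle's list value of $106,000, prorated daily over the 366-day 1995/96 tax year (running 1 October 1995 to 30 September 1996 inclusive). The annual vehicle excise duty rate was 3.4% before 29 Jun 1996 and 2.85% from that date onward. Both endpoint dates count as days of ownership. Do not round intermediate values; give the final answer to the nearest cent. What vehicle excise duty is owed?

21 Feb – 28 Jun 1996: 129 days at 3.4% → $106,000 × 3.4% × 129/366 = $1,270.2623
29 Jun – 30 Sep 1996: 94 days at 2.85% → $106,000 × 2.85% × 94/366 = $775.8852
Total = $2,046.1475

$2,046.15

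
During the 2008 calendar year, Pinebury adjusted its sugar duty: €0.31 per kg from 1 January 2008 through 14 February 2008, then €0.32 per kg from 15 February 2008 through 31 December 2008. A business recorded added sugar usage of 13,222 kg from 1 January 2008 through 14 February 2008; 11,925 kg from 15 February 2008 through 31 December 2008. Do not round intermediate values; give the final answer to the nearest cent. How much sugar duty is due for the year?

€7,914.82

1 January – 14 February 2008: 13,222 kg at €0.31/kg → €4,098.82
15 February – 31 December 2008: 11,925 kg at €0.32/kg → €3,816.00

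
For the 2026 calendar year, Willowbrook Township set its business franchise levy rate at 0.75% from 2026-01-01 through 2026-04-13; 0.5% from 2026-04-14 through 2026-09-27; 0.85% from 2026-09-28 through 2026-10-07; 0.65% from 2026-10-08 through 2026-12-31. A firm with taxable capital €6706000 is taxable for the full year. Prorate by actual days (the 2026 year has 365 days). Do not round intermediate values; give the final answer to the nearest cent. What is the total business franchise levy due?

2026-01-01 to 2026-04-13: 103 days at 0.75% → €6706000 × 0.75% × 103/365 = €14192.8356
2026-04-14 to 2026-09-27: 167 days at 0.5% → €6706000 × 0.5% × 167/365 = €15341.1233
2026-09-28 to 2026-10-07: 10 days at 0.85% → €6706000 × 0.85% × 10/365 = €1561.6712
2026-10-08 to 2026-12-31: 85 days at 0.65% → €6706000 × 0.65% × 85/365 = €10150.8630
Total = €41246.4932

€41246.49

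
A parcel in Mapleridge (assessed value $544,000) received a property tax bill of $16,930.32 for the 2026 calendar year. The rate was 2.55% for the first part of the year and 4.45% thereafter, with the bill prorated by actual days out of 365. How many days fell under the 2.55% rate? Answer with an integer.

Let d = days at the first rate; then 365 − d days at the second rate.
$544,000 × [2.55%·d + 4.45%·(365−d)] / 365 = $16,930.32
Solving gives d = 257, so the new rate took effect on 15 Sep 2026.

257 days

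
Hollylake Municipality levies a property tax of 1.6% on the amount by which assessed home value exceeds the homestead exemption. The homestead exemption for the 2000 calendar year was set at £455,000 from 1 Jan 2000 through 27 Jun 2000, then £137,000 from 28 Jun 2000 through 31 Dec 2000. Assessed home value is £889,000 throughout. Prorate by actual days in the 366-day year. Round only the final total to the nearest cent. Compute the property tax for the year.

1 Jan – 27 Jun 2000: 179 days, exemption £455,000 → (£889,000 − £455,000) × 1.6% × 179/366 = £3,396.1093
28 Jun – 31 Dec 2000: 187 days, exemption £137,000 → (£889,000 − £137,000) × 1.6% × 187/366 = £6,147.4973
Total = £9,543.6066

£9,543.61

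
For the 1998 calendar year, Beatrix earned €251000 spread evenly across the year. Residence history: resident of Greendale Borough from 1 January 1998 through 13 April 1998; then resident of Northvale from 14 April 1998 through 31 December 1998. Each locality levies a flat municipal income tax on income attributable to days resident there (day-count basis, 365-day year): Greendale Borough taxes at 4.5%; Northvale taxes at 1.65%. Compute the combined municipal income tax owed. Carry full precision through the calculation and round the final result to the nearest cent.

Greendale Borough, 1 January – 13 April 1998: 103 days → €251000 × 4.5% × 103/365 = €3187.3562
Northvale, 14 April – 31 December 1998: 262 days → €251000 × 1.65% × 262/365 = €2972.8027
Total = €6160.1589

€6160.16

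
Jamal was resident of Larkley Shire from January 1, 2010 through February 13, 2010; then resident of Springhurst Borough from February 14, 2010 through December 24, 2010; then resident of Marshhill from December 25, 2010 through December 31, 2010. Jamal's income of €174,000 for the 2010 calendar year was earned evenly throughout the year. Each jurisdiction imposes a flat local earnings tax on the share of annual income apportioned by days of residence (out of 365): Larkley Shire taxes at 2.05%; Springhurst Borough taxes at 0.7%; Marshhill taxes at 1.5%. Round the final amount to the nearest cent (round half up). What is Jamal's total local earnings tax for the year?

Larkley Shire, January 1 – February 13, 2010: 44 days → €174,000 × 2.05% × 44/365 = €429.9945
Springhurst Borough, February 14 – December 24, 2010: 314 days → €174,000 × 0.7% × 314/365 = €1,047.8137
Marshhill, December 25 – December 31, 2010: 7 days → €174,000 × 1.5% × 7/365 = €50.0548
Total = €1,527.8630

€1,527.86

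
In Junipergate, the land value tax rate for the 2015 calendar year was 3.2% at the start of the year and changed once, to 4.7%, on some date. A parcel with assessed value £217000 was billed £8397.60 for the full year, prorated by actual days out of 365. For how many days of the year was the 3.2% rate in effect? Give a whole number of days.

202 days

Let d = days at the first rate; then 365 − d days at the second rate.
£217000 × [3.2%·d + 4.7%·(365−d)] / 365 = £8397.60
Solving gives d = 202, so the new rate took effect on 22 July 2015.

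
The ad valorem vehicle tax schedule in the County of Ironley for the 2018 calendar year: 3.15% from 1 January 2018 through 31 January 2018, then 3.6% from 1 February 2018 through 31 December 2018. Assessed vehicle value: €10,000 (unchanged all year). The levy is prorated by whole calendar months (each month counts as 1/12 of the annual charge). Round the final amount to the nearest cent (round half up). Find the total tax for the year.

€356.25

1 January – 31 January 2018: 1 month at 3.15% → €10,000 × 3.15% × 1/12 = €26.2500
1 February – 31 December 2018: 11 months at 3.6% → €10,000 × 3.6% × 11/12 = €330.0000
Total = €356.2500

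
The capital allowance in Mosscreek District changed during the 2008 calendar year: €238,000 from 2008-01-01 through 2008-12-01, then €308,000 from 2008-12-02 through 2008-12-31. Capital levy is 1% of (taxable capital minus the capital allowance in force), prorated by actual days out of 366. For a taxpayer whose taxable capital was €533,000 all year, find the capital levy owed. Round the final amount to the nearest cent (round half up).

2008-01-01 to 2008-12-01: 336 days, exemption €238,000 → (€533,000 − €238,000) × 1% × 336/366 = €2,708.1967
2008-12-02 to 2008-12-31: 30 days, exemption €308,000 → (€533,000 − €308,000) × 1% × 30/366 = €184.4262
Total = €2,892.6230

€2,892.62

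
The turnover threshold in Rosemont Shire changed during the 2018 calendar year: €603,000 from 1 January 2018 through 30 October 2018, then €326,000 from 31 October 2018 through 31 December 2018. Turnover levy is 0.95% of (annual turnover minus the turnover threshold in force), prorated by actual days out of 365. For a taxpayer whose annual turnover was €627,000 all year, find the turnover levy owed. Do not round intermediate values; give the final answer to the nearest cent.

€674.99

1 January – 30 October 2018: 303 days, exemption €603,000 → (€627,000 − €603,000) × 0.95% × 303/365 = €189.2712
31 October – 31 December 2018: 62 days, exemption €326,000 → (€627,000 − €326,000) × 0.95% × 62/365 = €485.7233
Total = €674.9945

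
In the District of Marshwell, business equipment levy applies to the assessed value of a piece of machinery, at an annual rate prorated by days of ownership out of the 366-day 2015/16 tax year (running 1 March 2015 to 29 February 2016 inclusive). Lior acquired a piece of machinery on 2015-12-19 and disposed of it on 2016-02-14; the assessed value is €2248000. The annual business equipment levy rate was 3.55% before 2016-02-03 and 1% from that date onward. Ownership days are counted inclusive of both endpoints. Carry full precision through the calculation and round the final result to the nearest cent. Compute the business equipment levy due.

2015-12-19 to 2016-02-02: 46 days at 3.55% → €2248000 × 3.55% × 46/366 = €10030.0109
2016-02-03 to 2016-02-14: 12 days at 1% → €2248000 × 1% × 12/366 = €737.0492
Total = €10767.0601

€10767.06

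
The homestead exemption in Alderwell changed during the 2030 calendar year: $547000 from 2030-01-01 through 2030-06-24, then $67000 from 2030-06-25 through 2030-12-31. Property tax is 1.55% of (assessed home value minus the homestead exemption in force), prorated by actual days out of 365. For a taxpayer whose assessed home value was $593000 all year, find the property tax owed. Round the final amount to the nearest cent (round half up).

$4585.88

2030-01-01 to 2030-06-24: 175 days, exemption $547000 → ($593000 − $547000) × 1.55% × 175/365 = $341.8493
2030-06-25 to 2030-12-31: 190 days, exemption $67000 → ($593000 − $67000) × 1.55% × 190/365 = $4244.0274
Total = $4585.8767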